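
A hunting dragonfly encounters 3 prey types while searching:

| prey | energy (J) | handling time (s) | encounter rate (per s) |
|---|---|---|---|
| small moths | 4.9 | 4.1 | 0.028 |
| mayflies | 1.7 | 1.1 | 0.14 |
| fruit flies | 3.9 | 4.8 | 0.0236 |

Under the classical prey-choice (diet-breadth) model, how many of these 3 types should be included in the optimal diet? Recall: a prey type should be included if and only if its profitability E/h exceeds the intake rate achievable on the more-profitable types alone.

Rank by E/h (J/s): mayflies 1.55, small moths 1.2, fruit flies 0.812. Include each in turn until the next type's E/h falls below the running intake rate.
Rate on top 1: 0.2062. small moths: 1.2 > 0.2062 → include.
Rate on top 2: 0.2957. fruit flies: 0.812 > 0.2957 → include.
Optimal diet: mayflies, small moths, fruit flies — 3 of 3 types.

3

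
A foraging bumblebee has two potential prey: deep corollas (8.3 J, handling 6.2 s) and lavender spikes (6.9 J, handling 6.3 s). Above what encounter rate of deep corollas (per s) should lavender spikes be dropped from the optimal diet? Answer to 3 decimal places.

At the threshold, the rate on deep corollas alone equals the profitability of lavender spikes: λ·8.3/(1 + λ·6.2) = 6.9/6.3 = 1.095.
Rearranging, λ(8.3 − 1.095×6.2) = 1.095, so λ = 1.095/1.51 = 0.7256 per s.

0.726 per s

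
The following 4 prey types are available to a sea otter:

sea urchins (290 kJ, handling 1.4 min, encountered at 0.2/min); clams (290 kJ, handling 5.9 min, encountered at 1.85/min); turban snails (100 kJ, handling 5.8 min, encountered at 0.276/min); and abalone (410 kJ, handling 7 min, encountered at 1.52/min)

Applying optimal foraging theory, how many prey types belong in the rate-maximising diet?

Rank by E/h (kJ/min): sea urchins 207, abalone 58.6, clams 49.2, turban snails 17.2. Include each in turn until the next type's E/h falls below the running intake rate.
Rate on top 1: 45.31. abalone: 58.6 > 45.31 → include.
Rate on top 2: 57.15. clams: 49.2 < 57.15 → exclude; stop.
Optimal diet: sea urchins, abalone — 2 of 4 types.

2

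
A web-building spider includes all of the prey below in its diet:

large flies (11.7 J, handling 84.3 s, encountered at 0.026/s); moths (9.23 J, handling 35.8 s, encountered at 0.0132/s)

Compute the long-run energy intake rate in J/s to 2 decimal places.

Energy encountered per unit search time: 0.026×11.7 + 0.0132×9.23 = 0.426 J/s.
Handling time per unit search time: 0.026×84.3 + 0.0132×35.8 = 2.664.
Rate = 0.426/(1 + 2.664) = 0.1163 J/s.

0.12 J/s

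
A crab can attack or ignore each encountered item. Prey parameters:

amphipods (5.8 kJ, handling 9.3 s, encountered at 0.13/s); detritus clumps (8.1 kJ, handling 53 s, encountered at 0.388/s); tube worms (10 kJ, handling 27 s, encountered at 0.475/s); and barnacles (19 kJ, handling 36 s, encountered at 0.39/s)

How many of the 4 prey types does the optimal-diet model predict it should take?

Profitabilities (E/h, kJ/s): amphipods 0.624, barnacles 0.528, tube worms 0.37, detritus clumps 0.153. Add prey in this order while the next type's profitability exceeds the intake rate on those already taken.
Rate on top 1: 0.3413. barnacles: 0.528 > 0.3413 → include.
Rate on top 2: 0.5024. tube worms: 0.37 < 0.5024 → exclude; stop.
Optimal diet: amphipods, barnacles — 2 of 4 types.

2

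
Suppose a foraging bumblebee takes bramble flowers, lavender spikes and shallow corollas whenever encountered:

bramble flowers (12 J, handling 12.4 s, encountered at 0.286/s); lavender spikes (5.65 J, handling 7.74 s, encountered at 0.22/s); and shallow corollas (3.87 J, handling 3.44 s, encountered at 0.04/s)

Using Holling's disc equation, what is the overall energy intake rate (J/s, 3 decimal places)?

0.756 J/s

R = (0.286×12 + 0.22×5.65 + 0.04×3.87) / (1 + 0.286×12.4 + 0.22×7.74 + 0.04×3.44) = 4.83/6.387 = 0.7562 J/s.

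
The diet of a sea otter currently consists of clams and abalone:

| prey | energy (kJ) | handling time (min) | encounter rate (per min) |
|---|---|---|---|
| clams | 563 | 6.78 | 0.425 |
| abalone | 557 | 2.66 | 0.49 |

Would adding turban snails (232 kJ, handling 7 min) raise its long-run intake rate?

On clams and abalone alone, R = ΣλE/(1+Σλh) = 512.2/5.185 = 98.79 kJ/min.
Profitability of turban snails: 232/7 = 33.14 kJ/min.
33.14 < 98.79, so adding turban snails would lower the average — exclude it.

No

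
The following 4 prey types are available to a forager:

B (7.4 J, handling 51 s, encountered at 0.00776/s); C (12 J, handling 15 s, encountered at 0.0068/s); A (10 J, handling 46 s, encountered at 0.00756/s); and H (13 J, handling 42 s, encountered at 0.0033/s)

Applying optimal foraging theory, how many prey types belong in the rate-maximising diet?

4

Rank by E/h (J/s): C 0.8, H 0.31, A 0.217, B 0.145. Include each in turn until the next type's E/h falls below the running intake rate.
Rate on top 1: 0.07405. H: 0.31 > 0.07405 → include.
Rate on top 2: 0.1004. A: 0.217 > 0.1004 → include.
Rate on top 3: 0.126. B: 0.145 > 0.126 → include.
Optimal diet: C, H, A, B — 4 of 4 types.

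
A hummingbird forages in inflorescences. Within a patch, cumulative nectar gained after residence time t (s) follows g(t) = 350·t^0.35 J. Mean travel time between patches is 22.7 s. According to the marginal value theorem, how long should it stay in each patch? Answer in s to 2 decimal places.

12.22 s

Maximise g(t)/(T+t): set derivative to zero → g'(t)(T+t) = g(t).
g'(t) = 0.35·350·t^-0.65. Setting 0.35·350·t^-0.65 = 350·t^0.35/(22.7+t) gives 0.35(22.7+t) = t, so 0.65·t = 0.35×22.7.
t* = 0.35×22.7/0.65 = 12.22 s.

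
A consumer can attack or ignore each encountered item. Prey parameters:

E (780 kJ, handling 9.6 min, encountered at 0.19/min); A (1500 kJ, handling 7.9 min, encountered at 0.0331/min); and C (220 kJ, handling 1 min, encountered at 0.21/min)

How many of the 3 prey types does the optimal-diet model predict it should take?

E/h in descending order: C 220, A 190, E 81.2 kJ/min. The optimal diet is the largest prefix of this list for which every included type satisfies E_i/h_i > R on the types above it.
Rate on top 1: 38.18. A: 190 > 38.18 → include.
Rate on top 2: 65.14. E: 81.2 > 65.14 → include.
Optimal diet: C, A, E — 3 of 3 types.

3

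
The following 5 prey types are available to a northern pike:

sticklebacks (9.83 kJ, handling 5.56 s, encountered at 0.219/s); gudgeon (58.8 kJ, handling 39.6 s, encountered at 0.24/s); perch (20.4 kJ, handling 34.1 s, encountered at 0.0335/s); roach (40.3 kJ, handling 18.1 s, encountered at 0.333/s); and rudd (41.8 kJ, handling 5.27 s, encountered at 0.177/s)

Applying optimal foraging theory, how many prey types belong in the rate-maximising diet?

1

Rank by E/h (kJ/s): rudd 7.93, roach 2.23, sticklebacks 1.77, gudgeon 1.48, perch 0.598. Include each in turn until the next type's E/h falls below the running intake rate.
Rate on top 1: 3.828. roach: 2.23 < 3.828 → exclude; stop.
Optimal diet: rudd — 1 of 5 types.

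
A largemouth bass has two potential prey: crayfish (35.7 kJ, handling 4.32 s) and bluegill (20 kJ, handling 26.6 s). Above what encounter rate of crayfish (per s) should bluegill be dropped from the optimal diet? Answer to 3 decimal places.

The zero-one rule: include bluegill iff E₂/h₂ > λE₁/(1+λh₁). Equality gives the switch point.
λE₁h₂ = E₂ + λE₂h₁ ⇒ λ = E₂/(E₁h₂ − E₂h₁) = 20/(949.6 − 86.4) = 0.02317 per s.

0.023 per s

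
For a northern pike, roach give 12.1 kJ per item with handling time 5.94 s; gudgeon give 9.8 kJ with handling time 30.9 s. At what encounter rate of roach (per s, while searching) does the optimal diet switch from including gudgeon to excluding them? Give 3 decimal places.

The zero-one rule: include gudgeon iff E₂/h₂ > λE₁/(1+λh₁). Equality gives the switch point.
λE₁h₂ = E₂ + λE₂h₁ ⇒ λ = E₂/(E₁h₂ − E₂h₁) = 9.8/(373.9 − 58.21) = 0.03104 per s.

0.031 per s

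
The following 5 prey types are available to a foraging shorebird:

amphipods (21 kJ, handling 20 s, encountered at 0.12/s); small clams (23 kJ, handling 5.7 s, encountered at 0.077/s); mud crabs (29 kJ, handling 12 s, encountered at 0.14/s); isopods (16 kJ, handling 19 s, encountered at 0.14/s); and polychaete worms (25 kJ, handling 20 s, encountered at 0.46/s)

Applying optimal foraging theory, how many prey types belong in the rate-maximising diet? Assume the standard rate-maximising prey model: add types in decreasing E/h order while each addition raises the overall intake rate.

2

E/h in descending order: small clams 4.04, mud crabs 2.42, polychaete worms 1.25, amphipods 1.05, isopods 0.842 kJ/s. The optimal diet is the largest prefix of this list for which every included type satisfies E_i/h_i > R on the types above it.
Rate on top 1: 1.231. mud crabs: 2.42 > 1.231 → include.
Rate on top 2: 1.87. polychaete worms: 1.25 < 1.87 → exclude; stop.
Optimal diet: small clams, mud crabs — 2 of 5 types.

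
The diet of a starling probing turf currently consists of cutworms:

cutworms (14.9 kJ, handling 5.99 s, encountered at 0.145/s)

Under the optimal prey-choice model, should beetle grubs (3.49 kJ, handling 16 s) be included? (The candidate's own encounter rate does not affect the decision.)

Current rate: (0.145×14.9)/(1 + 0.145×5.99) = 1.156 kJ/s.
Profitability of beetle grubs: 3.49/16 = 0.2181 kJ/s.
Since 0.2181 < R, time spent handling beetle grubs is better spent searching.

No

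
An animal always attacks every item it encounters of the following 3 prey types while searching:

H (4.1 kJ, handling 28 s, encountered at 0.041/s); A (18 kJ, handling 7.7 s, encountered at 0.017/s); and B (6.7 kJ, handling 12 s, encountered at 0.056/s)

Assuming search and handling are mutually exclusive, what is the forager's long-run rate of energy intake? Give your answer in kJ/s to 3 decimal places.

Energy encountered per unit search time: 0.041×4.1 + 0.017×18 + 0.056×6.7 = 0.8493 kJ/s.
Handling time per unit search time: 0.041×28 + 0.017×7.7 + 0.056×12 = 1.951.
Rate = 0.8493/(1 + 1.951) = 0.2878 kJ/s.

0.288 kJ/s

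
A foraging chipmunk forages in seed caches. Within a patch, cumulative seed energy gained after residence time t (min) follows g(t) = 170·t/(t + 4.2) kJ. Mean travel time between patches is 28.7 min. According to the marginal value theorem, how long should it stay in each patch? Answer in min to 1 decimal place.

Optimal t* satisfies g'(t*) = g(t*)/(T + t*).
g'(t) = 170·4.2/(t + 4.2)². Setting 170·4.2/(t+4.2)² = 170t/[(t+4.2)(28.7+t)] gives 4.2(28.7+t) = t(t+4.2), so t² = 4.2×28.7 = 120.5.
t* = √120.5 = 10.98 min.

11.0 min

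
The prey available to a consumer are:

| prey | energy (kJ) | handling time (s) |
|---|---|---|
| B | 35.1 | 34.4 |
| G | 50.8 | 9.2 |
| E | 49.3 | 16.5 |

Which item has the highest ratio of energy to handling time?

Profitability E/h (kJ/s): B = 35.1/34.4 = 1.02, G = 50.8/9.2 = 5.52, E = 49.3/16.5 = 2.99.
Ranked: G > E > B.

G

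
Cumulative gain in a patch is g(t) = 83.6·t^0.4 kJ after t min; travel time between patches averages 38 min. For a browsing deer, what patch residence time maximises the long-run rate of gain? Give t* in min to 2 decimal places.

Maximise g(t)/(T+t): set derivative to zero → g'(t)(T+t) = g(t).
g'(t) = 0.4·83.6·t^-0.6. Setting 0.4·83.6·t^-0.6 = 83.6·t^0.4/(38+t) gives 0.4(38+t) = t, so 0.60·t = 0.4×38.
t* = 0.4×38/0.60 = 25.33 min.

25.33 min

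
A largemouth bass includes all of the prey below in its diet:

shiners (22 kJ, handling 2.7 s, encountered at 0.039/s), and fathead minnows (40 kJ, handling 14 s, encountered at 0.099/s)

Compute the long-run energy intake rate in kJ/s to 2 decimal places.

R = Σλ_iE_i / (1 + Σλ_ih_i)
Numerator: 0.039×22 + 0.099×40 = 4.818
Denominator: 1 + 0.039×2.7 + 0.099×14 = 2.491
R = 4.818/2.491 = 1.934 kJ/s

1.93 kJ/s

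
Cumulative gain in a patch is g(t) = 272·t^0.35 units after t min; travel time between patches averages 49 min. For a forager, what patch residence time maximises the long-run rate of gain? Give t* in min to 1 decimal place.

Maximise g(t)/(T+t): set derivative to zero → g'(t)(T+t) = g(t).
g'(t) = 0.35·272·t^-0.65. Setting 0.35·272·t^-0.65 = 272·t^0.35/(49+t) gives 0.35(49+t) = t, so 0.65·t = 0.35×49.
t* = 0.35×49/0.65 = 26.38 min.

26.4 min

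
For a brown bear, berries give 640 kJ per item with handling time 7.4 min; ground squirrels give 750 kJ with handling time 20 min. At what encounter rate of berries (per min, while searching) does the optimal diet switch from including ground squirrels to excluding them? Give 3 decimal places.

The zero-one rule: include ground squirrels iff E₂/h₂ > λE₁/(1+λh₁). Equality gives the switch point.
λE₁h₂ = E₂ + λE₂h₁ ⇒ λ = E₂/(E₁h₂ − E₂h₁) = 750/(1.28e+04 − 5550) = 0.1034 per min.

0.103 per min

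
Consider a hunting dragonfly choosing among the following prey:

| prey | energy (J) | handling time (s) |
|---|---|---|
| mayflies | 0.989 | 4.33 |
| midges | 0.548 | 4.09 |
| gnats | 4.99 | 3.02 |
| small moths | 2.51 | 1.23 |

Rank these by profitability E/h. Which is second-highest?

Profitability E/h (J/s): mayflies = 0.989/4.33 = 0.228, midges = 0.548/4.09 = 0.134, gnats = 4.99/3.02 = 1.65, small moths = 2.51/1.23 = 2.04.
Ranked: small moths > gnats > mayflies > midges.

gnats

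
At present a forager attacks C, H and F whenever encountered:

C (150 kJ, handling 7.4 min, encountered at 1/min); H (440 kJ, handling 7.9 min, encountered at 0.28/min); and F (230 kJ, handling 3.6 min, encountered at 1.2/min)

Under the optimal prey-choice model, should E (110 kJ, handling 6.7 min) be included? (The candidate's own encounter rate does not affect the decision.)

On C, H and F alone, R = ΣλE/(1+Σλh) = 549.2/14.93 = 36.78 kJ/min.
Profitability of E: 110/6.7 = 16.42 kJ/min.
Since 16.42 < R, time spent handling E is better spent searching.

No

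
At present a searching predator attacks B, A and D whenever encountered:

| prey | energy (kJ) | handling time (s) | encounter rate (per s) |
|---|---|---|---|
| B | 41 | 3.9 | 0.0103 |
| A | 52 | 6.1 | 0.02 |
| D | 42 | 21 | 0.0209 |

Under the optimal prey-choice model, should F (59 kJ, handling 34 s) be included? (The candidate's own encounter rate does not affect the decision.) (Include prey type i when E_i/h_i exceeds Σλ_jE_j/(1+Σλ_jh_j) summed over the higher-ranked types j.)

Current rate: (0.0103×41 + 0.02×52 + 0.0209×42)/(1 + 0.0103×3.9 + 0.02×6.1 + 0.0209×21) = 1.462 kJ/s.
F: E/h = 59/34 = 1.735 kJ/s.
1.735 > 1.462, so adding F raises the average — include it.

Yes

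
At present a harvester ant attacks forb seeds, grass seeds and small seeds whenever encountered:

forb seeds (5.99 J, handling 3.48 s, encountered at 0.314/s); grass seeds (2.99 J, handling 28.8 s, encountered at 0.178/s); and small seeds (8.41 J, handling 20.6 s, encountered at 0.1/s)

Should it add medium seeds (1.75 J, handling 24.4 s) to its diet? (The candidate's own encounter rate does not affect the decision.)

No

Current rate: (0.314×5.99 + 0.178×2.99 + 0.1×8.41)/(1 + 0.314×3.48 + 0.178×28.8 + 0.1×20.6) = 0.3507 J/s.
medium seeds: E/h = 1.75/24.4 = 0.07172 J/s.
0.07172 < 0.3507, so adding medium seeds would lower the average — exclude it.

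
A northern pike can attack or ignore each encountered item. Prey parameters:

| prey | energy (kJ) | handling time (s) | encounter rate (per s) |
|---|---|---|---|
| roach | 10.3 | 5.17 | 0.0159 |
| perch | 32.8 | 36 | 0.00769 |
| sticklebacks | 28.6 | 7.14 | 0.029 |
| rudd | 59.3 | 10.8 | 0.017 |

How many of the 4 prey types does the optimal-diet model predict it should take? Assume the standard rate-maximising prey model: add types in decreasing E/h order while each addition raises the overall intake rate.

3

E/h in descending order: rudd 5.49, sticklebacks 4.01, roach 1.99, perch 0.911 kJ/s. The optimal diet is the largest prefix of this list for which every included type satisfies E_i/h_i > R on the types above it.
Rate on top 1: 0.8517. sticklebacks: 4.01 > 0.8517 → include.
Rate on top 2: 1.321. roach: 1.99 > 1.321 → include.
Rate on top 3: 1.359. perch: 0.911 < 1.359 → exclude; stop.
Optimal diet: rudd, sticklebacks, roach — 3 of 4 types.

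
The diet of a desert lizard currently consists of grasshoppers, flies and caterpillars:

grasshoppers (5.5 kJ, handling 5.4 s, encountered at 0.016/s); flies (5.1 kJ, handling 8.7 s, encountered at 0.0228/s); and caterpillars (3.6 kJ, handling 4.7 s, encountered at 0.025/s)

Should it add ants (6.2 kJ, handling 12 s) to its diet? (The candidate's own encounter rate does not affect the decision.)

Yes

On grasshoppers, flies and caterpillars alone, R = ΣλE/(1+Σλh) = 0.2943/1.402 = 0.2099 kJ/s.
ants: E/h = 6.2/12 = 0.5167 kJ/s.
Since 0.5167 > R, including ants increases the long-run rate.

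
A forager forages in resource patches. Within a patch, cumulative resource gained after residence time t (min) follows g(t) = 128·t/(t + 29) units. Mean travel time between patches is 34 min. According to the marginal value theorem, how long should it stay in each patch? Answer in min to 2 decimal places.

By the marginal value theorem, leave when the instantaneous gain rate g'(t) equals the habitat-wide average g(t)/(T + t).
g'(t) = 128·29/(t + 29)². Setting 128·29/(t+29)² = 128t/[(t+29)(34+t)] gives 29(34+t) = t(t+29), so t² = 29×34 = 986.
t* = √986 = 31.4 min.

31.40 min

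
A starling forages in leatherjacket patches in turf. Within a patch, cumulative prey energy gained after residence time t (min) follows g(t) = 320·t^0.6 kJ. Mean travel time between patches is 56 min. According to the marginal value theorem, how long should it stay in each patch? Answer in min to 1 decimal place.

Optimal t* satisfies g'(t*) = g(t*)/(T + t*).
g'(t) = 0.6·320·t^-0.4. Setting 0.6·320·t^-0.4 = 320·t^0.6/(56+t) gives 0.6(56+t) = t, so 0.40·t = 0.6×56.
t* = 0.6×56/0.40 = 84 min.

84.0 min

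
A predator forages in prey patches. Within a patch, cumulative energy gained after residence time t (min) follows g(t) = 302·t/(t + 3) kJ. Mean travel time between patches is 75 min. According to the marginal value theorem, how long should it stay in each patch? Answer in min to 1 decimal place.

By the marginal value theorem, leave when the instantaneous gain rate g'(t) equals the habitat-wide average g(t)/(T + t).
g'(t) = 302·3/(t + 3)². Setting 302·3/(t+3)² = 302t/[(t+3)(75+t)] gives 3(75+t) = t(t+3), so t² = 3×75 = 225.
t* = √225 = 15 min.

15.0 min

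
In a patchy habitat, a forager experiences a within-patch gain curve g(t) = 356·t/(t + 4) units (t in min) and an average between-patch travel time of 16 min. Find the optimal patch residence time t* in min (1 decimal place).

By the marginal value theorem, leave when the instantaneous gain rate g'(t) equals the habitat-wide average g(t)/(T + t).
g'(t) = 356·4/(t + 4)². Setting 356·4/(t+4)² = 356t/[(t+4)(16+t)] gives 4(16+t) = t(t+4), so t² = 4×16 = 64.
t* = √64 = 8 min.

8.0 min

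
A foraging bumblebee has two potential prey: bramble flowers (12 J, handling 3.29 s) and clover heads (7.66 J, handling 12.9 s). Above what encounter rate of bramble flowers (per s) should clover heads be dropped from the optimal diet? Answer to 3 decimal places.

Drop clover heads once their profitability E₂/h₂ falls below the rate achievable on bramble flowers alone: E₂/h₂ = λE₁/(1 + λh₁).
Solve for λ: λE₁h₂ = E₂(1 + λh₁) → λ(E₁h₂ − E₂h₁) = E₂ → λ = E₂/(E₁h₂ − E₂h₁).
λ = 7.66/(12×12.9 − 7.66×3.29) = 7.66/129.6 = 0.05911 per s.

0.059 per s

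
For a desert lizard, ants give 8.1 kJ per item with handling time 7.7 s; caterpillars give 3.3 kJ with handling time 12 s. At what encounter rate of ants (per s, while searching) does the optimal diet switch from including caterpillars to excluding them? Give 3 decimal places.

Drop caterpillars once their profitability E₂/h₂ falls below the rate achievable on ants alone: E₂/h₂ = λE₁/(1 + λh₁).
Solve for λ: λE₁h₂ = E₂(1 + λh₁) → λ(E₁h₂ − E₂h₁) = E₂ → λ = E₂/(E₁h₂ − E₂h₁).
λ = 3.3/(8.1×12 − 3.3×7.7) = 3.3/71.79 = 0.04597 per s.

0.046 per s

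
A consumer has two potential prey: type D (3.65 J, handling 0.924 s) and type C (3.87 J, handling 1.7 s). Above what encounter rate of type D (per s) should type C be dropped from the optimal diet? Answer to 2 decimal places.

At the threshold, the rate on type D alone equals the profitability of type C: λ·3.65/(1 + λ·0.924) = 3.87/1.7 = 2.276.
Rearranging, λ(3.65 − 2.276×0.924) = 2.276, so λ = 2.276/1.547 = 1.472 per s.

1.47 per s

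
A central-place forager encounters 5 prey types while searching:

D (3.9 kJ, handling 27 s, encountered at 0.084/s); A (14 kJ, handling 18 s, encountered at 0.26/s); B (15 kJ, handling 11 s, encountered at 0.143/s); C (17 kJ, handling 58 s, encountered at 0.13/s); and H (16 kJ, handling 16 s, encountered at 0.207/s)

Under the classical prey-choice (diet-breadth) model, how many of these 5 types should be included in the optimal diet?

2

E/h in descending order: B 1.36, H 1, A 0.778, C 0.293, D 0.144 kJ/s. The optimal diet is the largest prefix of this list for which every included type satisfies E_i/h_i > R on the types above it.
Rate on top 1: 0.8337. H: 1 > 0.8337 → include.
Rate on top 2: 0.9273. A: 0.778 < 0.9273 → exclude; stop.
Optimal diet: B, H — 2 of 5 types.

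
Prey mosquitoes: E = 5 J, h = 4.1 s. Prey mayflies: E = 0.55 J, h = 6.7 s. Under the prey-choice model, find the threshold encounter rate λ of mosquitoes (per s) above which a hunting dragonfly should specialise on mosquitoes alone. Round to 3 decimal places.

0.018 per s

At the threshold, the rate on mosquitoes alone equals the profitability of mayflies: λ·5/(1 + λ·4.1) = 0.55/6.7 = 0.08209.
Rearranging, λ(5 − 0.08209×4.1) = 0.08209, so λ = 0.08209/4.663 = 0.0176 per s.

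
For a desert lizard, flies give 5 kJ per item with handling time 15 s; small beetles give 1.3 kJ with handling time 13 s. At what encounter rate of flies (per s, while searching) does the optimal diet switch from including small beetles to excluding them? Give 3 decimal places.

0.029 per s

The zero-one rule: include small beetles iff E₂/h₂ > λE₁/(1+λh₁). Equality gives the switch point.
λE₁h₂ = E₂ + λE₂h₁ ⇒ λ = E₂/(E₁h₂ − E₂h₁) = 1.3/(65 − 19.5) = 0.02857 per s.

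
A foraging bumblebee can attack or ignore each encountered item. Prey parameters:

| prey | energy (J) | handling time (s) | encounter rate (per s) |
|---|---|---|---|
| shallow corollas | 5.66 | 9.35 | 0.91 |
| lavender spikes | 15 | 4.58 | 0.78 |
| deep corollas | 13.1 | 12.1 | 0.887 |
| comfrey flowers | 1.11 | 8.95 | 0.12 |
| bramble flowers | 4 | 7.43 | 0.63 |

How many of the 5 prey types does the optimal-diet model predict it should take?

Rank by E/h (J/s): lavender spikes 3.28, deep corollas 1.08, shallow corollas 0.605, bramble flowers 0.538, comfrey flowers 0.124. Include each in turn until the next type's E/h falls below the running intake rate.
Rate on top 1: 2.559. deep corollas: 1.08 < 2.559 → exclude; stop.
Optimal diet: lavender spikes — 1 of 5 types.

1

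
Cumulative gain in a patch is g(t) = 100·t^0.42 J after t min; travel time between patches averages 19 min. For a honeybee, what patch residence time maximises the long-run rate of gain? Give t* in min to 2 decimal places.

13.76 min

Maximise g(t)/(T+t): set derivative to zero → g'(t)(T+t) = g(t).
g'(t) = 0.42·100·t^-0.58. Setting 0.42·100·t^-0.58 = 100·t^0.42/(19+t) gives 0.42(19+t) = t, so 0.58·t = 0.42×19.
t* = 0.42×19/0.58 = 13.76 min.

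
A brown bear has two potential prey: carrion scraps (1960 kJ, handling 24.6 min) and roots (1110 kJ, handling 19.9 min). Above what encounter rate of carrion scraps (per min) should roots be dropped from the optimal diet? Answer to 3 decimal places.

The zero-one rule: include roots iff E₂/h₂ > λE₁/(1+λh₁). Equality gives the switch point.
λE₁h₂ = E₂ + λE₂h₁ ⇒ λ = E₂/(E₁h₂ − E₂h₁) = 1110/(3.9e+04 − 2.731e+04) = 0.09489 per min.

0.095 per min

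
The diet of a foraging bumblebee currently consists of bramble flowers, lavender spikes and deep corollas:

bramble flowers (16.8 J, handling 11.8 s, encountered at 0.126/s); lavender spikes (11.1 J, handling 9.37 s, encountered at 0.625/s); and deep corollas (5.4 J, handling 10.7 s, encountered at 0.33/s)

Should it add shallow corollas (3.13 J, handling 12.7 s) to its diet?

Current rate: (0.126×16.8 + 0.625×11.1 + 0.33×5.4)/(1 + 0.126×11.8 + 0.625×9.37 + 0.33×10.7) = 0.9126 J/s.
Profitability of shallow corollas: 3.13/12.7 = 0.2465 J/s.
Since 0.2465 < R, time spent handling shallow corollas is better spent searching.

No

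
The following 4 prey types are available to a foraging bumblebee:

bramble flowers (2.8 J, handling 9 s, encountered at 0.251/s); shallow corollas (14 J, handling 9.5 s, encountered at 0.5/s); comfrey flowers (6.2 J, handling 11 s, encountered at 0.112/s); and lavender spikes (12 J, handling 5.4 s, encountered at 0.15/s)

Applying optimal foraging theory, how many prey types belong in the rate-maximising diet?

2

E/h in descending order: lavender spikes 2.22, shallow corollas 1.47, comfrey flowers 0.564, bramble flowers 0.311 J/s. The optimal diet is the largest prefix of this list for which every included type satisfies E_i/h_i > R on the types above it.
Rate on top 1: 0.9945. shallow corollas: 1.47 > 0.9945 → include.
Rate on top 2: 1.341. comfrey flowers: 0.564 < 1.341 → exclude; stop.
Optimal diet: lavender spikes, shallow corollas — 2 of 4 types.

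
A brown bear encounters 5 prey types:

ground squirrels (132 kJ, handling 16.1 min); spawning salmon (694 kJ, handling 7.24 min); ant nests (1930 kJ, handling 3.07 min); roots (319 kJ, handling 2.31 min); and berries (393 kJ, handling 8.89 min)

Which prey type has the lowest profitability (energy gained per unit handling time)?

In descending order of E/h:
ant nests: 1930/3.07 = 629 kJ/min
roots: 319/2.31 = 138 kJ/min
spawning salmon: 694/7.24 = 95.9 kJ/min
berries: 393/8.89 = 44.2 kJ/min
ground squirrels: 132/16.1 = 8.2 kJ/min

ground squirrels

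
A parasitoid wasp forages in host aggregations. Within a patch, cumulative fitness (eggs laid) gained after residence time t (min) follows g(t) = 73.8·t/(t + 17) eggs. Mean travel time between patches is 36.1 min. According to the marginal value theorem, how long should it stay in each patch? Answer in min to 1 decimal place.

Optimal t* satisfies g'(t*) = g(t*)/(T + t*).
g'(t) = 73.8·17/(t + 17)². Setting 73.8·17/(t+17)² = 73.8t/[(t+17)(36.1+t)] gives 17(36.1+t) = t(t+17), so t² = 17×36.1 = 613.7.
t* = √613.7 = 24.77 min.

24.8 min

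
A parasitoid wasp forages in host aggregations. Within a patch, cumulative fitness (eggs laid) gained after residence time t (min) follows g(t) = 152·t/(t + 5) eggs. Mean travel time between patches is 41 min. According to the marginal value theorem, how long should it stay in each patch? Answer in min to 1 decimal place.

14.3 min

Optimal t* satisfies g'(t*) = g(t*)/(T + t*).
g'(t) = 152·5/(t + 5)². Setting 152·5/(t+5)² = 152t/[(t+5)(41+t)] gives 5(41+t) = t(t+5), so t² = 5×41 = 205.
t* = √205 = 14.32 min.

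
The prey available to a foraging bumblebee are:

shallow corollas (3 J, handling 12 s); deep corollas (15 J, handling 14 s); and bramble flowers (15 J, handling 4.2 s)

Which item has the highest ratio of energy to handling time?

bramble flowers

Profitability E/h (J/s): shallow corollas = 3/12 = 0.25, deep corollas = 15/14 = 1.07, bramble flowers = 15/4.2 = 3.57.
Ranked: bramble flowers > deep corollas > shallow corollas.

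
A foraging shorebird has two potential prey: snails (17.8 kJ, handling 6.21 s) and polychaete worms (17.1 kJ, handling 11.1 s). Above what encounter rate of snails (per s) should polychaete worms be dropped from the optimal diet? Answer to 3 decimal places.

At the threshold, the rate on snails alone equals the profitability of polychaete worms: λ·17.8/(1 + λ·6.21) = 17.1/11.1 = 1.541.
Rearranging, λ(17.8 − 1.541×6.21) = 1.541, so λ = 1.541/8.233 = 0.1871 per s.

0.187 per s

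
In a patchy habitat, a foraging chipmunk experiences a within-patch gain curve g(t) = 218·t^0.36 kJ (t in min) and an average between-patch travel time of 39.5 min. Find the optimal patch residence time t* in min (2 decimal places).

22.22 min

By the marginal value theorem, leave when the instantaneous gain rate g'(t) equals the habitat-wide average g(t)/(T + t).
g'(t) = 0.36·218·t^-0.64. Setting 0.36·218·t^-0.64 = 218·t^0.36/(39.5+t) gives 0.36(39.5+t) = t, so 0.64·t = 0.36×39.5.
t* = 0.36×39.5/0.64 = 22.22 min.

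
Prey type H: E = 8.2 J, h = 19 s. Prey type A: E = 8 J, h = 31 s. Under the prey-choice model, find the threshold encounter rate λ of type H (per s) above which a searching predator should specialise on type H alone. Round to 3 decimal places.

0.078 per s

At the threshold, the rate on type H alone equals the profitability of type A: λ·8.2/(1 + λ·19) = 8/31 = 0.2581.
Rearranging, λ(8.2 − 0.2581×19) = 0.2581, so λ = 0.2581/3.297 = 0.07828 per s.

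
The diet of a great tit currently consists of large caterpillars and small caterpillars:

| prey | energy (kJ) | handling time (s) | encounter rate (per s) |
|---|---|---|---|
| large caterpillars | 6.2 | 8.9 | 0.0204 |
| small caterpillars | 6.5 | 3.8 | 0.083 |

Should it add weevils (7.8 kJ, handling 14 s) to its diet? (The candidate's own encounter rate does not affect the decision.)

Yes

Intake rate on the current diet: R = (0.0204×6.2 + 0.083×6.5) / (1 + 0.0204×8.9 + 0.083×3.8) = 0.666/1.497 = 0.4449 kJ/s.
Profitability of weevils: 7.8/14 = 0.5571 kJ/s.
Since 0.5571 > R, including weevils increases the long-run rate.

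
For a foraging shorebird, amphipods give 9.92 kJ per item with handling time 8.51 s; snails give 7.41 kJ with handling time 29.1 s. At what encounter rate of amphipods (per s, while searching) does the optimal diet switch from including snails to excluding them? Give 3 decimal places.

Drop snails once their profitability E₂/h₂ falls below the rate achievable on amphipods alone: E₂/h₂ = λE₁/(1 + λh₁).
Solve for λ: λE₁h₂ = E₂(1 + λh₁) → λ(E₁h₂ − E₂h₁) = E₂ → λ = E₂/(E₁h₂ − E₂h₁).
λ = 7.41/(9.92×29.1 − 7.41×8.51) = 7.41/225.6 = 0.03284 per s.

0.033 per s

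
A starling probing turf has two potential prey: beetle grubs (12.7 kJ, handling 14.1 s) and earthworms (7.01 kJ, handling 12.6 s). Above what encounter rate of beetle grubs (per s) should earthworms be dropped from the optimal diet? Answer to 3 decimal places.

0.115 per s

At the threshold, the rate on beetle grubs alone equals the profitability of earthworms: λ·12.7/(1 + λ·14.1) = 7.01/12.6 = 0.5563.
Rearranging, λ(12.7 − 0.5563×14.1) = 0.5563, so λ = 0.5563/4.855 = 0.1146 per s.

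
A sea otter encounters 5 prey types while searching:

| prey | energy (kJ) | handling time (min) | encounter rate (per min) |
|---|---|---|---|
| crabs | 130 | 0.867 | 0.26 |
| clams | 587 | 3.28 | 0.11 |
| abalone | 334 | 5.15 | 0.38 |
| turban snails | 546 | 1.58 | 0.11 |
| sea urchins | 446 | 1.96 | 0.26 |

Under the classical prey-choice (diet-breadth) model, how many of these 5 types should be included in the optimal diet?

E/h in descending order: turban snails 346, sea urchins 228, clams 179, crabs 150, abalone 64.9 kJ/min. The optimal diet is the largest prefix of this list for which every included type satisfies E_i/h_i > R on the types above it.
Rate on top 1: 51.17. sea urchins: 228 > 51.17 → include.
Rate on top 2: 104.6. clams: 179 > 104.6 → include.
Rate on top 3: 117.7. crabs: 150 > 117.7 → include.
Rate on top 4: 120.9. abalone: 64.9 < 120.9 → exclude; stop.
Optimal diet: turban snails, sea urchins, clams, crabs — 4 of 5 types.

4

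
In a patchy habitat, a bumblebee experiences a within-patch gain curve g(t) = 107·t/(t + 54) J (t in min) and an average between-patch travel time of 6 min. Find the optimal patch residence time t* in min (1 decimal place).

By the marginal value theorem, leave when the instantaneous gain rate g'(t) equals the habitat-wide average g(t)/(T + t).
g'(t) = 107·54/(t + 54)². Setting 107·54/(t+54)² = 107t/[(t+54)(6+t)] gives 54(6+t) = t(t+54), so t² = 54×6 = 324.
t* = √324 = 18 min.

18.0 min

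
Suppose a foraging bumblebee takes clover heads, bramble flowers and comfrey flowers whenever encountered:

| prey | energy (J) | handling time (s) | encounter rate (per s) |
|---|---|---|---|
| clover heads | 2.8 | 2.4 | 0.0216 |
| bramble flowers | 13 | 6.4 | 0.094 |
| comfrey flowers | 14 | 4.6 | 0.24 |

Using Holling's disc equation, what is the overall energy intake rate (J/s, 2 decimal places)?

1.68 J/s

R = (0.0216×2.8 + 0.094×13 + 0.24×14) / (1 + 0.0216×2.4 + 0.094×6.4 + 0.24×4.6) = 4.642/2.757 = 1.684 J/s.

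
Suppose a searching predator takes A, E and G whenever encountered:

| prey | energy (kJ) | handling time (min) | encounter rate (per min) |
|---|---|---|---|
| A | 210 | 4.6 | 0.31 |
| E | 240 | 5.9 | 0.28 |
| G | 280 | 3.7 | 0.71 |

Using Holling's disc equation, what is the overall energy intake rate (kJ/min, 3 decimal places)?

49.381 kJ/min

R = Σλ_iE_i / (1 + Σλ_ih_i)
Numerator: 0.31×210 + 0.28×240 + 0.71×280 = 331.1
Denominator: 1 + 0.31×4.6 + 0.28×5.9 + 0.71×3.7 = 6.705
R = 331.1/6.705 = 49.38 kJ/min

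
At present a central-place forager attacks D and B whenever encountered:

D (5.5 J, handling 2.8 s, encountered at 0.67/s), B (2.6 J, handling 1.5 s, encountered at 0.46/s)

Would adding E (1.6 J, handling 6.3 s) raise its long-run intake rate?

No

Intake rate on the current diet: R = (0.67×5.5 + 0.46×2.6) / (1 + 0.67×2.8 + 0.46×1.5) = 4.881/3.566 = 1.369 J/s.
Profitability of E: 1.6/6.3 = 0.254 J/s.
0.254 < 1.369, so adding E would lower the average — exclude it.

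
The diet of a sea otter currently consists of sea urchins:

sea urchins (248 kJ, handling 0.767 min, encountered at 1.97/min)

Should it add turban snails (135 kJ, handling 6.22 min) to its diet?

Intake rate on the current diet: R = (1.97×248) / (1 + 1.97×0.767) = 488.6/2.511 = 194.6 kJ/min.
turban snails: E/h = 135/6.22 = 21.7 kJ/min.
21.7 < 194.6, so adding turban snails would lower the average — exclude it.

No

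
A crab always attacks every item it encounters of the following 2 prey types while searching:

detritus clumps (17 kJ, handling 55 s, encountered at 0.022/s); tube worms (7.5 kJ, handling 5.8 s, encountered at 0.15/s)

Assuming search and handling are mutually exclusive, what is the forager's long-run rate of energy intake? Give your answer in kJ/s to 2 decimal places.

0.49 kJ/s

R = Σλ_iE_i / (1 + Σλ_ih_i)
Numerator: 0.022×17 + 0.15×7.5 = 1.499
Denominator: 1 + 0.022×55 + 0.15×5.8 = 3.08
R = 1.499/3.08 = 0.4867 kJ/s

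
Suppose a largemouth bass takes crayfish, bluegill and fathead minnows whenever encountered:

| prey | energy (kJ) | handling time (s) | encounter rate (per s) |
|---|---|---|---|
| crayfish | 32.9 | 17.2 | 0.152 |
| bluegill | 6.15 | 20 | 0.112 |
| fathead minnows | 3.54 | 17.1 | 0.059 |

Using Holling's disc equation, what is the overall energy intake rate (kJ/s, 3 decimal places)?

0.859 kJ/s

R = (0.152×32.9 + 0.112×6.15 + 0.059×3.54) / (1 + 0.152×17.2 + 0.112×20 + 0.059×17.1) = 5.898/6.863 = 0.8594 kJ/s.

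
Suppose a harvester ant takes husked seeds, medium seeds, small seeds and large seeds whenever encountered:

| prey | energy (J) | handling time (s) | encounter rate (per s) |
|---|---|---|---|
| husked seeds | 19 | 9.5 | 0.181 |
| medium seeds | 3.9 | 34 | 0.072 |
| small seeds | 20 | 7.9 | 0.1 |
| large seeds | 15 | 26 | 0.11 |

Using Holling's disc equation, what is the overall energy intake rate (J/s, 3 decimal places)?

0.836 J/s

Energy encountered per unit search time: 0.181×19 + 0.072×3.9 + 0.1×20 + 0.11×15 = 7.37 J/s.
Handling time per unit search time: 0.181×9.5 + 0.072×34 + 0.1×7.9 + 0.11×26 = 7.817.
Rate = 7.37/(1 + 7.817) = 0.8358 J/s.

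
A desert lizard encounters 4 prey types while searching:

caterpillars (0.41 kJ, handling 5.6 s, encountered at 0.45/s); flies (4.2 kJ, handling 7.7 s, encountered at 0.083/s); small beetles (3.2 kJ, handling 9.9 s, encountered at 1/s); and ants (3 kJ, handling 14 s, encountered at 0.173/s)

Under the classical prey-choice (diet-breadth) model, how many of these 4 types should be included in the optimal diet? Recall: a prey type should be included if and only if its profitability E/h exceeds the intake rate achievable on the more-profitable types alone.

2

Profitabilities (E/h, kJ/s): flies 0.545, small beetles 0.323, ants 0.214, caterpillars 0.0732. Add prey in this order while the next type's profitability exceeds the intake rate on those already taken.
Rate on top 1: 0.2127. small beetles: 0.323 > 0.2127 → include.
Rate on top 2: 0.3075. ants: 0.214 < 0.3075 → exclude; stop.
Optimal diet: flies, small beetles — 2 of 4 types.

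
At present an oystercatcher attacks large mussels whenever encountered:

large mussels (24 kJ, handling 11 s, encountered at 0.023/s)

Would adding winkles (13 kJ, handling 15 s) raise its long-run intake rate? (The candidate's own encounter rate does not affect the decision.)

Current rate: (0.023×24)/(1 + 0.023×11) = 0.4405 kJ/s.
Profitability of winkles: 13/15 = 0.8667 kJ/s.
0.8667 > 0.4405, so adding winkles raises the average — include it.

Yes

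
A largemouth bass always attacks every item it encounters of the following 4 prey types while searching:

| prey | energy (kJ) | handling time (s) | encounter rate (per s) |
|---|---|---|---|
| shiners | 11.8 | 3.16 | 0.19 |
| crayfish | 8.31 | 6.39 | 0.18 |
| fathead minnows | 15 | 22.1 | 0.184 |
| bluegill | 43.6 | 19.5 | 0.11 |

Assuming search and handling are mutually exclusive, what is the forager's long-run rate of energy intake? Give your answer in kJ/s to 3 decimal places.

1.260 kJ/s

Energy encountered per unit search time: 0.19×11.8 + 0.18×8.31 + 0.184×15 + 0.11×43.6 = 11.29 kJ/s.
Handling time per unit search time: 0.19×3.16 + 0.18×6.39 + 0.184×22.1 + 0.11×19.5 = 7.962.
Rate = 11.29/(1 + 7.962) = 1.26 kJ/s.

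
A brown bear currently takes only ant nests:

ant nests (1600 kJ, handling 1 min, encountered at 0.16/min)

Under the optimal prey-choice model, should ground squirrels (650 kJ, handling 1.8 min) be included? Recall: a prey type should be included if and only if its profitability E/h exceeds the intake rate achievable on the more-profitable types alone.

Current rate: (0.16×1600)/(1 + 0.16×1) = 220.7 kJ/min.
ground squirrels: E/h = 650/1.8 = 361.1 kJ/min.
Since 361.1 > R, including ground squirrels increases the long-run rate.

Yes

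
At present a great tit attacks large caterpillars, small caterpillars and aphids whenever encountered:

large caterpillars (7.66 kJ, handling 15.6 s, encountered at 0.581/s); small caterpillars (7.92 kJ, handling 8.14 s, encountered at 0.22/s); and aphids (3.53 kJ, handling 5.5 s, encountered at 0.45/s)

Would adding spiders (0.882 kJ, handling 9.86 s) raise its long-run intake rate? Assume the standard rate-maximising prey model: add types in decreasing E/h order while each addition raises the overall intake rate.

Current rate: (0.581×7.66 + 0.22×7.92 + 0.45×3.53)/(1 + 0.581×15.6 + 0.22×8.14 + 0.45×5.5) = 0.543 kJ/s.
Profitability of spiders: 0.882/9.86 = 0.08945 kJ/s.
0.08945 < 0.543, so adding spiders would lower the average — exclude it.

No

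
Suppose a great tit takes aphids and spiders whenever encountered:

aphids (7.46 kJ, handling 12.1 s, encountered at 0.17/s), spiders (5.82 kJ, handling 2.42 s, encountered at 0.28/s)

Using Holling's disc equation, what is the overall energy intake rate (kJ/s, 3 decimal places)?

R = (0.17×7.46 + 0.28×5.82) / (1 + 0.17×12.1 + 0.28×2.42) = 2.898/3.735 = 0.7759 kJ/s.

0.776 kJ/s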